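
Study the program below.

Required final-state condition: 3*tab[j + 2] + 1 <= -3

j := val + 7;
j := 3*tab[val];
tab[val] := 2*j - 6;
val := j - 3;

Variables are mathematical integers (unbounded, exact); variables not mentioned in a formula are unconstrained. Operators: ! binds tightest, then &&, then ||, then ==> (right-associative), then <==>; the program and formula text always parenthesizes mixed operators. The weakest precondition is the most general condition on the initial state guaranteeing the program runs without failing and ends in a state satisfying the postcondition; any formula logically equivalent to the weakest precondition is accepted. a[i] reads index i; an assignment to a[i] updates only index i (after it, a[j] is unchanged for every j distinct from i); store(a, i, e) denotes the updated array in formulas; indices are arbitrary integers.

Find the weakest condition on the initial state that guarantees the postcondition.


Working backward. After the program, the postcondition 3*tab[j + 2] + 1 <= -3 must hold; in canonical form it is 3*tab[j + 2] <= -4.
Before val := j - 3: 3*tab[j + 2] <= -4
Before tab[val] := 2*j - 6: 3*store(tab, val, 2*j - 6)[j + 2] <= -4
Before j := 3*tab[val]: 3*store(tab, val, 6*tab[val] - 6)[3*tab[val] + 2] <= -4
Before j := val + 7: 3*store(tab, val, 6*tab[val] - 6)[3*tab[val] + 2] <= -4
Answer: WP = 3*store(tab, val, 6*tab[val] - 6)[3*tab[val] + 2] <= -4


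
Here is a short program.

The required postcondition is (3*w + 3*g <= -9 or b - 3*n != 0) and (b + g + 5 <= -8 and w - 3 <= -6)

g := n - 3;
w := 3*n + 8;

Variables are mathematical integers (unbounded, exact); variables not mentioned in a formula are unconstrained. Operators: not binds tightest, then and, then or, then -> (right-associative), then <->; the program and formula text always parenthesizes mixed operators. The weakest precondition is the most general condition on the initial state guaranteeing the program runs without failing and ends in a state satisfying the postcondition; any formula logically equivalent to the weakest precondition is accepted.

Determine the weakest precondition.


Working backward. After the program, the postcondition (3*w + 3*g <= -9 or b - 3*n != 0) and (b + g + 5 <= -8 and w - 3 <= -6) must hold; in canonical form it is (3*g + 3*w <= -9 or b != 3*n) and b + g <= -13 and w <= -3.
Before w := 3*n + 8: (3*g + 9*n <= -33 or b != 3*n) and b + g <= -13 and 3*n <= -11
Before g := n - 3: (12*n <= -24 or b != 3*n) and b + n <= -10 and 3*n <= -11
Answer: WP = (12*n <= -24 or b != 3*n) and b + n <= -10 and 3*n <= -11


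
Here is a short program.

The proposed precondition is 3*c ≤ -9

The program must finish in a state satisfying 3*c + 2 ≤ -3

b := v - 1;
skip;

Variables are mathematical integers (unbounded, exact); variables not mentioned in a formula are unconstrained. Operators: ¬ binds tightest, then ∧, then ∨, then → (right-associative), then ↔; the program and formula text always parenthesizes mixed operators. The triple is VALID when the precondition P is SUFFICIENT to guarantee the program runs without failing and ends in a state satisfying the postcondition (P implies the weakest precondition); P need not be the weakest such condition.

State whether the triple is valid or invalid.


Working backward. After the program, the postcondition 3*c + 2 ≤ -3 must hold; in canonical form it is 3*c ≤ -5.
Before skip: 3*c ≤ -5
Before b := v - 1: 3*c ≤ -5
The weakest precondition is 3*c ≤ -5.
Check whether 3*c ≤ -9 implies it.
Every state satisfying the precondition satisfies the weakest precondition: the implication holds.
Answer: valid


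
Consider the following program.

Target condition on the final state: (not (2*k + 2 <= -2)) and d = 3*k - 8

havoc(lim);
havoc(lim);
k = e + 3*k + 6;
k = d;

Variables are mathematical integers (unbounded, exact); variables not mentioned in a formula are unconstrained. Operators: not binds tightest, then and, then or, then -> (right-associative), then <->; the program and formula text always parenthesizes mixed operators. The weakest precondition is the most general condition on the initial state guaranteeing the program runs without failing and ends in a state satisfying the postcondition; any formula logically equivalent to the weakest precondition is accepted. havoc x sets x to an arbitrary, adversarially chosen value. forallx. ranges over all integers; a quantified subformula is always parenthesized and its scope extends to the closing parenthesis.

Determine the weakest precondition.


Working backward. After the program, the postcondition (not (2*k + 2 <= -2)) and d = 3*k - 8 must hold; in canonical form it is (not (2*k <= -4)) and d = 3*k - 8.
Before k := d: (not (2*d <= -4)) and 2*d = 8
Before k := e + 3*k + 6: (not (2*d <= -4)) and 2*d = 8
Before havoc lim: (not (2*d <= -4)) and 2*d = 8
Before havoc lim: (not (2*d <= -4)) and 2*d = 8
Answer: WP = (not (2*d <= -4)) and 2*d = 8


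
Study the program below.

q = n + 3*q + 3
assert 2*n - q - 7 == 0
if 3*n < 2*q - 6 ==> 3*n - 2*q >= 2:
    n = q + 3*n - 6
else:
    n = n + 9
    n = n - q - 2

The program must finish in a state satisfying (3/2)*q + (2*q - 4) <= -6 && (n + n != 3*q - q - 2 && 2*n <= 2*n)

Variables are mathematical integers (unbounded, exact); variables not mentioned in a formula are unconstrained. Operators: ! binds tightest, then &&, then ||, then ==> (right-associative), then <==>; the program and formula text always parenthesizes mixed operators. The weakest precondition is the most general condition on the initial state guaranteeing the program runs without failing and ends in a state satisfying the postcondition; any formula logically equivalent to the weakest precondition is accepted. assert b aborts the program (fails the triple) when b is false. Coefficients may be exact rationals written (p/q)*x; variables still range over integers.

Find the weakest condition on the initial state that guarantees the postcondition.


Working backward. After the program, the postcondition (3/2)*q + (2*q - 4) <= -6 && (n + n != 3*q - q - 2 && 2*n <= 2*n) must hold; in canonical form it is (7/2)*q <= -2 && 2*n != 2*q - 2.
Then branch requires (7/2)*q <= -2 && 6*n != 10; else branch requires (7/2)*q <= -2 && 2*n != 4*q - 16.
Before the if: ((3*n < 2*q - 6 ==> 3*n >= 2*q + 2) ==> ((7/2)*q <= -2 && 6*n != 10)) && ((!(3*n < 2*q - 6 ==> 3*n >= 2*q + 2)) ==> ((7/2)*q <= -2 && 2*n != 4*q - 16))
Before assert 2*n - q - 7 == 0: 2*n == q + 7 && ((3*n < 2*q - 6 ==> 3*n >= 2*q + 2) ==> ((7/2)*q <= -2 && 6*n != 10)) && ((!(3*n < 2*q - 6 ==> 3*n >= 2*q + 2)) ==> ((7/2)*q <= -2 && 2*n != 4*q - 16))
Before q := n + 3*q + 3: n == 3*q + 10 && ((n < 6*q ==> n >= 6*q + 8) ==> ((7/2)*n + (21/2)*q <= -25/2 && 6*n != 10)) && ((!(n < 6*q ==> n >= 6*q + 8)) ==> ((7/2)*n + (21/2)*q <= -25/2 && 2*n + 12*q != 4))
Answer: WP = n == 3*q + 10 && ((n < 6*q ==> n >= 6*q + 8) ==> ((7/2)*n + (21/2)*q <= -25/2 && 6*n != 10)) && ((!(n < 6*q ==> n >= 6*q + 8)) ==> ((7/2)*n + (21/2)*q <= -25/2 && 2*n + 12*q != 4))


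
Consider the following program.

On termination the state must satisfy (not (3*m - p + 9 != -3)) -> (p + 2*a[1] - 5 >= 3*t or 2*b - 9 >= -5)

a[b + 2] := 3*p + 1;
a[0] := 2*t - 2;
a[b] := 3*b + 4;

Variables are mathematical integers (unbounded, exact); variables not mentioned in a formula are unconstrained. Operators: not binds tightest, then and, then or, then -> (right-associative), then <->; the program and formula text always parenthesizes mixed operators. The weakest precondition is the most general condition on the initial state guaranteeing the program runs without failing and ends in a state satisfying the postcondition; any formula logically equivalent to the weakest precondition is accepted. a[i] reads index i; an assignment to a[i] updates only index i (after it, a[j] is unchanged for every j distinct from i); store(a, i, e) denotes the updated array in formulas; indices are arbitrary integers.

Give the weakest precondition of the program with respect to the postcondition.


Working backward. After the program, the postcondition (not (3*m - p + 9 != -3)) -> (p + 2*a[1] - 5 >= 3*t or 2*b - 9 >= -5) must hold; in canonical form it is (not (3*m != p - 12)) -> (2*a[1] + p >= 3*t + 5 or 2*b >= 4).
Before a[b] := 3*b + 4: (not (3*m != p - 12)) -> (2*store(a, b, 3*b + 4)[1] + p >= 3*t + 5 or 2*b >= 4)
Before a[0] := 2*t - 2: (not (3*m != p - 12)) -> (2*store(store(a, 0, 2*t - 2), b, 3*b + 4)[1] + p >= 3*t + 5 or 2*b >= 4)
Before a[b + 2] := 3*p + 1: (not (3*m != p - 12)) -> (2*store(store(store(a, b + 2, 3*p + 1), 0, 2*t - 2), b, 3*b + 4)[1] + p >= 3*t + 5 or 2*b >= 4)
Answer: WP = (not (3*m != p - 12)) -> (2*store(store(store(a, b + 2, 3*p + 1), 0, 2*t - 2), b, 3*b + 4)[1] + p >= 3*t + 5 or 2*b >= 4)


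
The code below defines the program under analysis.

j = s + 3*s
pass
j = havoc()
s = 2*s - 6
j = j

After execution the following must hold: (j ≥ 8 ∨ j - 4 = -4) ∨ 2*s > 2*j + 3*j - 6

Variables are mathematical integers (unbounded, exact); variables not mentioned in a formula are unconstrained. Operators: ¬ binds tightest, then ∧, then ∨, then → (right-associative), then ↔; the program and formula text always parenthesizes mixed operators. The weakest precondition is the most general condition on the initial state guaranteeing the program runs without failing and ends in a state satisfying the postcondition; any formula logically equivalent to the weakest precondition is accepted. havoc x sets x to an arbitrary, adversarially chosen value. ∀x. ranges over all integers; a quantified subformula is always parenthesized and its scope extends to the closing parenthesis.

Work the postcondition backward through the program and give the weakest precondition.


Working backward. After the program, the postcondition (j ≥ 8 ∨ j - 4 = -4) ∨ 2*s > 2*j + 3*j - 6 must hold; in canonical form it is j ≥ 8 ∨ j = 0 ∨ 2*s > 5*j - 6.
Before j := j: j ≥ 8 ∨ j = 0 ∨ 2*s > 5*j - 6
Before s := 2*s - 6: j ≥ 8 ∨ j = 0 ∨ 4*s > 5*j + 6
Before havoc j: ∀j_1. (j_1 ≥ 8 ∨ j_1 = 0 ∨ 4*s > 5*j_1 + 6)
Before skip: ∀j_1. (j_1 ≥ 8 ∨ j_1 = 0 ∨ 4*s > 5*j_1 + 6)
Before j := s + 3*s: ∀j_1. (j_1 ≥ 8 ∨ j_1 = 0 ∨ 4*s > 5*j_1 + 6)
Answer: WP = ∀j_1. (j_1 ≥ 8 ∨ j_1 = 0 ∨ 4*s > 5*j_1 + 6)


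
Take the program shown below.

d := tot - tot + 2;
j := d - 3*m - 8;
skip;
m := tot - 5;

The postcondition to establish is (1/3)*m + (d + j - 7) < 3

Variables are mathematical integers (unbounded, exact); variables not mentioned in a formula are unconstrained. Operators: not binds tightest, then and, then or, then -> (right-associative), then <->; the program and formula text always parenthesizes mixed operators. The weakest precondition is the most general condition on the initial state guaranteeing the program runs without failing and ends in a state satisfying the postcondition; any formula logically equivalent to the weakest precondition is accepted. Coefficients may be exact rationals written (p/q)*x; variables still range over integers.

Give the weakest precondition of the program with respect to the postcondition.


Working backward. After the program, the postcondition (1/3)*m + (d + j - 7) < 3 must hold; in canonical form it is d + j + (1/3)*m < 10.
Before m := tot - 5: d + j + (1/3)*tot < 35/3
Before skip: d + j + (1/3)*tot < 35/3
Before j := d - 3*m - 8: 2*d + (1/3)*tot < 3*m + 59/3
Before d := tot - tot + 2: (1/3)*tot < 3*m + 47/3
Answer: WP = (1/3)*tot < 3*m + 47/3


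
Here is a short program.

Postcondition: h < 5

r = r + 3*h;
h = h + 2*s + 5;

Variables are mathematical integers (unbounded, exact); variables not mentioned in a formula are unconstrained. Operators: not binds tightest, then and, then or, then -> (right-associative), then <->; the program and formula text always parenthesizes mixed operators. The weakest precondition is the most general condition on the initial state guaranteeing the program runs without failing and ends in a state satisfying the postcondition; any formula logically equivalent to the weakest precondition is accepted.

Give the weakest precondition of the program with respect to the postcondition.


Working backward. After the program, h < 5 must hold.
Before h := h + 2*s + 5: h + 2*s < 0
Before r := r + 3*h: h + 2*s < 0
Answer: WP = h + 2*s < 0


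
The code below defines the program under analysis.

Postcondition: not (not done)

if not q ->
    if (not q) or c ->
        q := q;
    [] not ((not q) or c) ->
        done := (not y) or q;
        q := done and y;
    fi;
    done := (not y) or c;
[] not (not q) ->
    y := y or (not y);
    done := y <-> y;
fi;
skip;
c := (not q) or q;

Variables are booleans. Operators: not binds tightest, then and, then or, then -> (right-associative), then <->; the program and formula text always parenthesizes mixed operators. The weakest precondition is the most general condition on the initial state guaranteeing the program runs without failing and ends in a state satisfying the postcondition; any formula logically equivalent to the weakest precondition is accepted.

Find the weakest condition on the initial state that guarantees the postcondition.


Working backward. After the program, the postcondition not (not done) must hold; in canonical form it is done.
Before c := (not q) or q: done
Before skip: done
Then branch requires (((not q) or c) -> ((not y) or c)) and ((not ((not q) or c)) -> ((not y) or c)); else branch requires true.
Before the if: (not q) -> ((((not q) or c) -> ((not y) or c)) and ((not ((not q) or c)) -> ((not y) or c)))
Answer: WP = (not q) -> ((((not q) or c) -> ((not y) or c)) and ((not ((not q) or c)) -> ((not y) or c)))


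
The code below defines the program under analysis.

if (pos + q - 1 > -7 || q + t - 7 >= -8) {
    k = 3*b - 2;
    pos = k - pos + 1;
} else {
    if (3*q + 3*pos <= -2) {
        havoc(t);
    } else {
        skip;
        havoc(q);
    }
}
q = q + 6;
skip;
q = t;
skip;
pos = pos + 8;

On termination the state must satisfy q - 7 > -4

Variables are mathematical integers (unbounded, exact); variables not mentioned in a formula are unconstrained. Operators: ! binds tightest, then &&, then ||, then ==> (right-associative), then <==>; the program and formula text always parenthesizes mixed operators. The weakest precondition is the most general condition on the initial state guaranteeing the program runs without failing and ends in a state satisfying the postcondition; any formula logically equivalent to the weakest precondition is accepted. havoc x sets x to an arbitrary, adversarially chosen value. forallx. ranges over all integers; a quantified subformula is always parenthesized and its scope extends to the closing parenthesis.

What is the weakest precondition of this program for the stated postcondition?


Working backward. After the program, the postcondition q - 7 > -4 must hold; in canonical form it is q > 3.
Before pos := pos + 8: q > 3
Before skip: q > 3
Before q := t: t > 3
Before skip: t > 3
Before q := q + 6: t > 3
Then branch requires t > 3; else branch requires (3*pos + 3*q <= -2 ==> (forall t_1. t_1 > 3)) && ((!(3*pos + 3*q <= -2)) ==> t > 3).
Before the if: ((pos + q > -6 || q + t >= -1) ==> t > 3) && ((!(pos + q > -6 || q + t >= -1)) ==> ((3*pos + 3*q <= -2 ==> (forall t_1. t_1 > 3)) && ((!(3*pos + 3*q <= -2)) ==> t > 3)))
Answer: WP = ((pos + q > -6 || q + t >= -1) ==> t > 3) && ((!(pos + q > -6 || q + t >= -1)) ==> ((3*pos + 3*q <= -2 ==> (forall t_1. t_1 > 3)) && ((!(3*pos + 3*q <= -2)) ==> t > 3)))


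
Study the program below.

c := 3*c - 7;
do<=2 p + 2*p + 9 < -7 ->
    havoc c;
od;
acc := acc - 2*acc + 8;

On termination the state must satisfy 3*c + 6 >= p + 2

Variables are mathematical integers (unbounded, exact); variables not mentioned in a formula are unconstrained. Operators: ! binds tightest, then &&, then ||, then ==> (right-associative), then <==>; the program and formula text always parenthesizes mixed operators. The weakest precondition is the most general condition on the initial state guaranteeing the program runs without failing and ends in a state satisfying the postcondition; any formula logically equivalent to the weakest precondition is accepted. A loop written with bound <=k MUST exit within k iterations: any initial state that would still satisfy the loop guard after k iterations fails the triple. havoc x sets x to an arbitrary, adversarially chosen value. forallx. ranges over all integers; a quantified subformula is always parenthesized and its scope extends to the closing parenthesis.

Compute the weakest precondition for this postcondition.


Working backward. After the program, the postcondition 3*c + 6 >= p + 2 must hold; in canonical form it is 3*c >= p - 4.
Before acc := acc - 2*acc + 8: 3*c >= p - 4
Before the loop (bound <=2), unroll the exhaustion recursion (WP_0 = exit-now case; WP_j = one more guarded iteration, up to j = 2):
  WP_0: (!(3*p < -16)) && 3*c >= p - 4
  WP_1: (3*p < -16 ==> (forall c_1. ((!(3*p < -16)) && 3*c_1 >= p - 4))) && ((!(3*p < -16)) ==> 3*c >= p - 4)
  WP_2: (3*p < -16 ==> (forall c_2. ((3*p < -16 ==> (forall c_1. ((!(3*p < -16)) && 3*c_1 >= p - 4))) && ((!(3*p < -16)) ==> 3*c_2 >= p - 4)))) && ((!(3*p < -16)) ==> 3*c >= p - 4)
So before the loop: (3*p < -16 ==> (forall c_2. ((3*p < -16 ==> (forall c_1. ((!(3*p < -16)) && 3*c_1 >= p - 4))) && ((!(3*p < -16)) ==> 3*c_2 >= p - 4)))) && ((!(3*p < -16)) ==> 3*c >= p - 4)
Before c := 3*c - 7: (3*p < -16 ==> (forall c_2. ((3*p < -16 ==> (forall c_1. ((!(3*p < -16)) && 3*c_1 >= p - 4))) && ((!(3*p < -16)) ==> 3*c_2 >= p - 4)))) && ((!(3*p < -16)) ==> 9*c >= p + 17)
Answer: WP = (3*p < -16 ==> (forall c_2. ((3*p < -16 ==> (forall c_1. ((!(3*p < -16)) && 3*c_1 >= p - 4))) && ((!(3*p < -16)) ==> 3*c_2 >= p - 4)))) && ((!(3*p < -16)) ==> 9*c >= p + 17)


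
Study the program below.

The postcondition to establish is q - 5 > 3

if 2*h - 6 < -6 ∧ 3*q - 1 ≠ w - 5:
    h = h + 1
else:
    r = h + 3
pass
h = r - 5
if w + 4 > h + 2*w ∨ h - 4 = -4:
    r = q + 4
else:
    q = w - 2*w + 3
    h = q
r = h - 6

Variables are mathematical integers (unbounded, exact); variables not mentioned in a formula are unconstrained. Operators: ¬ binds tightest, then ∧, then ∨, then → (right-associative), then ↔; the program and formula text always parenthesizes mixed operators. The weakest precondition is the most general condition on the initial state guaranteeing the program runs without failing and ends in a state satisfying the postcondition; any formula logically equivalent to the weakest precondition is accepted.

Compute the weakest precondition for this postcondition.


Working backward. After the program, the postcondition q - 5 > 3 must hold; in canonical form it is q > 8.
Before r := h - 6: q > 8
Then branch requires q > 8; else branch requires w < -5.
Before the if: ((h + w < 4 ∨ h = 0) → q > 8) ∧ ((¬(h + w < 4 ∨ h = 0)) → w < -5)
Before h := r - 5: ((r + w < 9 ∨ r = 5) → q > 8) ∧ ((¬(r + w < 9 ∨ r = 5)) → w < -5)
Before skip: ((r + w < 9 ∨ r = 5) → q > 8) ∧ ((¬(r + w < 9 ∨ r = 5)) → w < -5)
Then branch requires ((r + w < 9 ∨ r = 5) → q > 8) ∧ ((¬(r + w < 9 ∨ r = 5)) → w < -5); else branch requires ((h + w < 6 ∨ h = 2) → q > 8) ∧ ((¬(h + w < 6 ∨ h = 2)) → w < -5).
Before the if: ((2*h < 0 ∧ 3*q ≠ w - 4) → (((r + w < 9 ∨ r = 5) → q > 8) ∧ ((¬(r + w < 9 ∨ r = 5)) → w < -5))) ∧ ((¬(2*h < 0 ∧ 3*q ≠ w - 4)) → (((h + w < 6 ∨ h = 2) → q > 8) ∧ ((¬(h + w < 6 ∨ h = 2)) → w < -5)))
Answer: WP = ((2*h < 0 ∧ 3*q ≠ w - 4) → (((r + w < 9 ∨ r = 5) → q > 8) ∧ ((¬(r + w < 9 ∨ r = 5)) → w < -5))) ∧ ((¬(2*h < 0 ∧ 3*q ≠ w - 4)) → (((h + w < 6 ∨ h = 2) → q > 8) ∧ ((¬(h + w < 6 ∨ h = 2)) → w < -5)))


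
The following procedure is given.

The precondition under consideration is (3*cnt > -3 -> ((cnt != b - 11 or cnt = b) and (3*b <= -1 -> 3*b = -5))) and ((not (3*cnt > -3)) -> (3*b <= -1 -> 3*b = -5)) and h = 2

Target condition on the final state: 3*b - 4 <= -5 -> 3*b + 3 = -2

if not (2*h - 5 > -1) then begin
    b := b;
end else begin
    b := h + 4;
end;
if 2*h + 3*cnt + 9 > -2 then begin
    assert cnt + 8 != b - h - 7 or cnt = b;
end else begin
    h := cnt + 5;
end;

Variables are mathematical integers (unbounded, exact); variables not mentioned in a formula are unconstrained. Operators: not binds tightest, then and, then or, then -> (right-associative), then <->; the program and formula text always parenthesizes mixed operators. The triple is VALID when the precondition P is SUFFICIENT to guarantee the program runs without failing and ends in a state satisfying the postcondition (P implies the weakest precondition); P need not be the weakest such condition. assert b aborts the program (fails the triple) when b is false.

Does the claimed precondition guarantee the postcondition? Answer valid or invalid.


Working backward. After the program, the postcondition 3*b - 4 <= -5 -> 3*b + 3 = -2 must hold; in canonical form it is 3*b <= -1 -> 3*b = -5.
Then branch requires (cnt + h != b - 15 or cnt = b) and (3*b <= -1 -> 3*b = -5); else branch requires 3*b <= -1 -> 3*b = -5.
Before the if: (3*cnt + 2*h > -11 -> ((cnt + h != b - 15 or cnt = b) and (3*b <= -1 -> 3*b = -5))) and ((not (3*cnt + 2*h > -11)) -> (3*b <= -1 -> 3*b = -5))
Then branch requires (3*cnt + 2*h > -11 -> ((cnt + h != b - 15 or cnt = b) and (3*b <= -1 -> 3*b = -5))) and ((not (3*cnt + 2*h > -11)) -> (3*b <= -1 -> 3*b = -5)); else branch requires (3*cnt + 2*h > -11 -> ((cnt != -11 or cnt = h + 4) and (3*h <= -13 -> 3*h = -17))) and ((not (3*cnt + 2*h > -11)) -> (3*h <= -13 -> 3*h = -17)).
Before the if: ((not (2*h > 4)) -> ((3*cnt + 2*h > -11 -> ((cnt + h != b - 15 or cnt = b) and (3*b <= -1 -> 3*b = -5))) and ((not (3*cnt + 2*h > -11)) -> (3*b <= -1 -> 3*b = -5)))) and (2*h > 4 -> ((3*cnt + 2*h > -11 -> ((cnt != -11 or cnt = h + 4) and (3*h <= -13 -> 3*h = -17))) and ((not (3*cnt + 2*h > -11)) -> (3*h <= -13 -> 3*h = -17))))
The weakest precondition is ((not (2*h > 4)) -> ((3*cnt + 2*h > -11 -> ((cnt + h != b - 15 or cnt = b) and (3*b <= -1 -> 3*b = -5))) and ((not (3*cnt + 2*h > -11)) -> (3*b <= -1 -> 3*b = -5)))) and (2*h > 4 -> ((3*cnt + 2*h > -11 -> ((cnt != -11 or cnt = h + 4) and (3*h <= -13 -> 3*h = -17))) and ((not (3*cnt + 2*h > -11)) -> (3*h <= -13 -> 3*h = -17)))).
Check whether (3*cnt > -3 -> ((cnt != b - 11 or cnt = b) and (3*b <= -1 -> 3*b = -5))) and ((not (3*cnt > -3)) -> (3*b <= -1 -> 3*b = -5)) and h = 2 implies it.
Countermodel: at the initial state b = 17, cnt = 0, h = 2, the precondition holds but the weakest precondition fails.
Answer: invalid


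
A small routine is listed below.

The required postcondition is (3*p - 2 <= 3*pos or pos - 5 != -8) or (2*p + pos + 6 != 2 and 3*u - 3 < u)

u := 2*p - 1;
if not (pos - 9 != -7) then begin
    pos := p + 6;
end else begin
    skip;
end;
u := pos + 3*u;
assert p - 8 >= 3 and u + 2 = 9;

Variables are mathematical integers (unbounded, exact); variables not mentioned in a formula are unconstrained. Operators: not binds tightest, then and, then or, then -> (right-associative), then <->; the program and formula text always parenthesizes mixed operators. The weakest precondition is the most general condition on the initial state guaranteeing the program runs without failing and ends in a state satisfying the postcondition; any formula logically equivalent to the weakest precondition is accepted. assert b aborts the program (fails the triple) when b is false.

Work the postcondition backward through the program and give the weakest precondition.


Working backward. After the program, the postcondition (3*p - 2 <= 3*pos or pos - 5 != -8) or (2*p + pos + 6 != 2 and 3*u - 3 < u) must hold; in canonical form it is 3*p <= 3*pos + 2 or pos != -3 or (2*p + pos != -4 and 2*u < 3).
Before assert p - 8 >= 3 and u + 2 = 9: p >= 11 and u = 7 and (3*p <= 3*pos + 2 or pos != -3 or (2*p + pos != -4 and 2*u < 3))
Before u := pos + 3*u: p >= 11 and pos + 3*u = 7 and (3*p <= 3*pos + 2 or pos != -3 or (2*p + pos != -4 and 2*pos + 6*u < 3))
Then branch requires p >= 11 and p + 3*u = 1; else branch requires p >= 11 and pos + 3*u = 7 and (3*p <= 3*pos + 2 or pos != -3 or (2*p + pos != -4 and 2*pos + 6*u < 3)).
Before the if: ((not (pos != 2)) -> (p >= 11 and p + 3*u = 1)) and (pos != 2 -> (p >= 11 and pos + 3*u = 7 and (3*p <= 3*pos + 2 or pos != -3 or (2*p + pos != -4 and 2*pos + 6*u < 3))))
Before u := 2*p - 1: ((not (pos != 2)) -> (p >= 11 and 7*p = 4)) and (pos != 2 -> (p >= 11 and 6*p + pos = 10 and (3*p <= 3*pos + 2 or pos != -3 or (2*p + pos != -4 and 12*p + 2*pos < 9))))
Answer: WP = ((not (pos != 2)) -> (p >= 11 and 7*p = 4)) and (pos != 2 -> (p >= 11 and 6*p + pos = 10 and (3*p <= 3*pos + 2 or pos != -3 or (2*p + pos != -4 and 12*p + 2*pos < 9))))


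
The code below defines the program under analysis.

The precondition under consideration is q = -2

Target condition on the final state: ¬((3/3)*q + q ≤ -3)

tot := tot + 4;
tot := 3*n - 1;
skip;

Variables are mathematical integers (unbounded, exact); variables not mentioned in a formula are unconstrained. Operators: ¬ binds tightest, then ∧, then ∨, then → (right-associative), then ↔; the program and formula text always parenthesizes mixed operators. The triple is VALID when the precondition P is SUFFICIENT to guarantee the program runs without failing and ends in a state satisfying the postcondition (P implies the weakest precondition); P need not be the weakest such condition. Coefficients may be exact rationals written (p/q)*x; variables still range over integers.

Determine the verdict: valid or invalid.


Working backward. After the program, the postcondition ¬((3/3)*q + q ≤ -3) must hold; in canonical form it is ¬(2*q ≤ -3).
Before skip: ¬(2*q ≤ -3)
Before tot := 3*n - 1: ¬(2*q ≤ -3)
Before tot := tot + 4: ¬(2*q ≤ -3)
The weakest precondition is ¬(2*q ≤ -3).
Check whether q = -2 implies it.
Countermodel: at the initial state q = -2, the precondition holds but the weakest precondition fails.
Answer: invalid


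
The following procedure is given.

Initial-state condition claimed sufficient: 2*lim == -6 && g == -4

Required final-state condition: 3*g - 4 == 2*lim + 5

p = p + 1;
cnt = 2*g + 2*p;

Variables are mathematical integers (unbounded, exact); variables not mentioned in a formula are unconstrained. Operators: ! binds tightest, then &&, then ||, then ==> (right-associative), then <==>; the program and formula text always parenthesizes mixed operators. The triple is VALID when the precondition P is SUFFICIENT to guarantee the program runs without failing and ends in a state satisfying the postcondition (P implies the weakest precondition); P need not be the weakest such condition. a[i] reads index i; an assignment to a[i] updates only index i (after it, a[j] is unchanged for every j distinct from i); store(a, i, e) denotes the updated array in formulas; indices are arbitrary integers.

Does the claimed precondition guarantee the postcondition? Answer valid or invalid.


Working backward. After the program, the postcondition 3*g - 4 == 2*lim + 5 must hold; in canonical form it is 3*g == 2*lim + 9.
Before cnt := 2*g + 2*p: 3*g == 2*lim + 9
Before p := p + 1: 3*g == 2*lim + 9
The weakest precondition is 3*g == 2*lim + 9.
Check whether 2*lim == -6 && g == -4 implies it.
Countermodel: at the initial state g = -4, lim = -3, the precondition holds but the weakest precondition fails.
Answer: invalid


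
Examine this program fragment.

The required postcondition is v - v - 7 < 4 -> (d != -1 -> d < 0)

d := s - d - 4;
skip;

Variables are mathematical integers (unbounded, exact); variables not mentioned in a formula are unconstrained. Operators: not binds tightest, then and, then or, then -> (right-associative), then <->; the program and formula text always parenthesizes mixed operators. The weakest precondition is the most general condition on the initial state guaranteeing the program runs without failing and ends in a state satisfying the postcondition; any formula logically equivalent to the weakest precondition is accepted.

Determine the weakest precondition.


Working backward. After the program, the postcondition v - v - 7 < 4 -> (d != -1 -> d < 0) must hold; in canonical form it is d != -1 -> d < 0.
Before skip: d != -1 -> d < 0
Before d := s - d - 4: s != d + 3 -> s < d + 4
Answer: WP = s != d + 3 -> s < d + 4


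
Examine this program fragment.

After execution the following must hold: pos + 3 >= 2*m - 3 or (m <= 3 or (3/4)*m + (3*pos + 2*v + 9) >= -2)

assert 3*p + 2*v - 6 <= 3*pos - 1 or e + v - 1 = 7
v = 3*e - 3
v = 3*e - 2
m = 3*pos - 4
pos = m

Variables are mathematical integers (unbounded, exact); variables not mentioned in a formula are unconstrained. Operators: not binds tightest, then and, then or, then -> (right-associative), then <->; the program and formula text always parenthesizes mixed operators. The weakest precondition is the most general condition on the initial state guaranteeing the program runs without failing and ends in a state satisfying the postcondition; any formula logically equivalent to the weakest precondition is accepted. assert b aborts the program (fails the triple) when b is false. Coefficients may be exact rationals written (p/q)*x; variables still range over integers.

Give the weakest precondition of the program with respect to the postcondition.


Working backward. After the program, the postcondition pos + 3 >= 2*m - 3 or (m <= 3 or (3/4)*m + (3*pos + 2*v + 9) >= -2) must hold; in canonical form it is pos >= 2*m - 6 or m <= 3 or (3/4)*m + 3*pos + 2*v >= -11.
Before pos := m: m <= 6 or m <= 3 or (15/4)*m + 2*v >= -11
Before m := 3*pos - 4: 3*pos <= 10 or 3*pos <= 7 or (45/4)*pos + 2*v >= 4
Before v := 3*e - 2: 3*pos <= 10 or 3*pos <= 7 or 6*e + (45/4)*pos >= 8
Before v := 3*e - 3: 3*pos <= 10 or 3*pos <= 7 or 6*e + (45/4)*pos >= 8
Before assert 3*p + 2*v - 6 <= 3*pos - 1 or e + v - 1 = 7: (3*p + 2*v <= 3*pos + 5 or e + v = 8) and (3*pos <= 10 or 3*pos <= 7 or 6*e + (45/4)*pos >= 8)
Answer: WP = (3*p + 2*v <= 3*pos + 5 or e + v = 8) and (3*pos <= 10 or 3*pos <= 7 or 6*e + (45/4)*pos >= 8)


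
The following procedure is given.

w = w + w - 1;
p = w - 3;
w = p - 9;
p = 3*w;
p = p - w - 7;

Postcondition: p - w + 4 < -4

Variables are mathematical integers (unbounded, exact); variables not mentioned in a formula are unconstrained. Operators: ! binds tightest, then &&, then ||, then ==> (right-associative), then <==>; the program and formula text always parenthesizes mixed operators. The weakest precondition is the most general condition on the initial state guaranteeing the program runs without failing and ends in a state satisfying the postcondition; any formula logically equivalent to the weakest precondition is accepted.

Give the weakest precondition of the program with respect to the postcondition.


Working backward. After the program, the postcondition p - w + 4 < -4 must hold; in canonical form it is p < w - 8.
Before p := p - w - 7: p < 2*w - 1
Before p := 3*w: w < -1
Before w := p - 9: p < 8
Before p := w - 3: w < 11
Before w := w + w - 1: 2*w < 12
Answer: WP = 2*w < 12


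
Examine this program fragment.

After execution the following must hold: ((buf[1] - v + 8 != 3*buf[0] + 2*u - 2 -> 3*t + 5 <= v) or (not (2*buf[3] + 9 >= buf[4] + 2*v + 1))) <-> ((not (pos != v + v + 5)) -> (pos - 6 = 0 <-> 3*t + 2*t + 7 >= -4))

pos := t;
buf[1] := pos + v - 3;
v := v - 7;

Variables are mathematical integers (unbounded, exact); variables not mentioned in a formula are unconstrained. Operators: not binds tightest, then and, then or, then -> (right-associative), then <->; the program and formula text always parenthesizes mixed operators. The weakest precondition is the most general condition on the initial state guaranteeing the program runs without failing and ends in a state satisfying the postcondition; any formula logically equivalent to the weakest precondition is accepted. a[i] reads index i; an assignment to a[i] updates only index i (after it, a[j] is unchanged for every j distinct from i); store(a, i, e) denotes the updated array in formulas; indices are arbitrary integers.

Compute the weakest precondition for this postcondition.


Working backward. After the program, the postcondition ((buf[1] - v + 8 != 3*buf[0] + 2*u - 2 -> 3*t + 5 <= v) or (not (2*buf[3] + 9 >= buf[4] + 2*v + 1))) <-> ((not (pos != v + v + 5)) -> (pos - 6 = 0 <-> 3*t + 2*t + 7 >= -4)) must hold; in canonical form it is ((buf[1] != 3*buf[0] + 2*u + v - 10 -> 3*t <= v - 5) or (not (2*buf[3] >= buf[4] + 2*v - 8))) <-> ((not (pos != 2*v + 5)) -> (pos = 6 <-> 5*t >= -11)).
Before v := v - 7: ((buf[1] != 3*buf[0] + 2*u + v - 17 -> 3*t <= v - 12) or (not (2*buf[3] >= buf[4] + 2*v - 22))) <-> ((not (pos != 2*v - 9)) -> (pos = 6 <-> 5*t >= -11))
Before buf[1] := pos + v - 3: ((pos != 3*buf[0] + 2*u - 14 -> 3*t <= v - 12) or (not (2*buf[3] >= buf[4] + 2*v - 22))) <-> ((not (pos != 2*v - 9)) -> (pos = 6 <-> 5*t >= -11))
Before pos := t: ((t != 3*buf[0] + 2*u - 14 -> 3*t <= v - 12) or (not (2*buf[3] >= buf[4] + 2*v - 22))) <-> ((not (t != 2*v - 9)) -> (t = 6 <-> 5*t >= -11))
Answer: WP = ((t != 3*buf[0] + 2*u - 14 -> 3*t <= v - 12) or (not (2*buf[3] >= buf[4] + 2*v - 22))) <-> ((not (t != 2*v - 9)) -> (t = 6 <-> 5*t >= -11))


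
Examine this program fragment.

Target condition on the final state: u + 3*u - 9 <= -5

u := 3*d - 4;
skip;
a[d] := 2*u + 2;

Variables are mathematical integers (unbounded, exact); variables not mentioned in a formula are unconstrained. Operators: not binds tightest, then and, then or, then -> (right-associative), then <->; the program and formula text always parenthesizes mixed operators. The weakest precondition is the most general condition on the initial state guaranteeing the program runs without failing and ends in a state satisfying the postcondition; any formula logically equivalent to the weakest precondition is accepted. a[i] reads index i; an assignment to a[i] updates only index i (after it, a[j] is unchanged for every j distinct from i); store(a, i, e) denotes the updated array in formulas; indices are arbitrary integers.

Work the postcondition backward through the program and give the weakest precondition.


Working backward. After the program, the postcondition u + 3*u - 9 <= -5 must hold; in canonical form it is 4*u <= 4.
Before a[d] := 2*u + 2: 4*u <= 4
Before skip: 4*u <= 4
Before u := 3*d - 4: 12*d <= 20
Answer: WP = 12*d <= 20


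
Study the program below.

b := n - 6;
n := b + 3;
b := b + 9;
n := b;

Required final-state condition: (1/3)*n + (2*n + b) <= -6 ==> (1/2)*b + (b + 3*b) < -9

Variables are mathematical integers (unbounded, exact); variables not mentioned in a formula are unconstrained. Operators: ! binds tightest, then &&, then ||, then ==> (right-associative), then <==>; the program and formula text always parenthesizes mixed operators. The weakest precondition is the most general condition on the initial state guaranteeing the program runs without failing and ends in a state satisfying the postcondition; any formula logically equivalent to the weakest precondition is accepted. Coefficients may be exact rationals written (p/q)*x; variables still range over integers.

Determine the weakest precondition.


Working backward. After the program, the postcondition (1/3)*n + (2*n + b) <= -6 ==> (1/2)*b + (b + 3*b) < -9 must hold; in canonical form it is b + (7/3)*n <= -6 ==> (9/2)*b < -9.
Before n := b: (10/3)*b <= -6 ==> (9/2)*b < -9
Before b := b + 9: (10/3)*b <= -36 ==> (9/2)*b < -99/2
Before n := b + 3: (10/3)*b <= -36 ==> (9/2)*b < -99/2
Before b := n - 6: (10/3)*n <= -16 ==> (9/2)*n < -45/2
Answer: WP = (10/3)*n <= -16 ==> (9/2)*n < -45/2


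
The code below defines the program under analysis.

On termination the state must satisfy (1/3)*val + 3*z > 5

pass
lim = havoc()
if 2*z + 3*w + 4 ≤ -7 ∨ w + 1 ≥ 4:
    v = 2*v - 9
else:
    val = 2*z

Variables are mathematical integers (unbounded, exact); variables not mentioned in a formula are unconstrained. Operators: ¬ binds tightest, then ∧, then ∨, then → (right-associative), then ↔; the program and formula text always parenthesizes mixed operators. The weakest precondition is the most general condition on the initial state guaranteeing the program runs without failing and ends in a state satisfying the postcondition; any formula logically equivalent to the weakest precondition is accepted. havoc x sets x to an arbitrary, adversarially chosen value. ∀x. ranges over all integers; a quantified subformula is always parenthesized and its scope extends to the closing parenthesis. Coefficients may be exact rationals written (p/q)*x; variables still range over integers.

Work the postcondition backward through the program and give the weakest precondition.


Working backward. After the program, (1/3)*val + 3*z > 5 must hold.
Then branch requires (1/3)*val + 3*z > 5; else branch requires (11/3)*z > 5.
Before the if: ((3*w + 2*z ≤ -11 ∨ w ≥ 3) → (1/3)*val + 3*z > 5) ∧ ((¬(3*w + 2*z ≤ -11 ∨ w ≥ 3)) → (11/3)*z > 5)
Before havoc lim: ((3*w + 2*z ≤ -11 ∨ w ≥ 3) → (1/3)*val + 3*z > 5) ∧ ((¬(3*w + 2*z ≤ -11 ∨ w ≥ 3)) → (11/3)*z > 5)
Before skip: ((3*w + 2*z ≤ -11 ∨ w ≥ 3) → (1/3)*val + 3*z > 5) ∧ ((¬(3*w + 2*z ≤ -11 ∨ w ≥ 3)) → (11/3)*z > 5)
Answer: WP = ((3*w + 2*z ≤ -11 ∨ w ≥ 3) → (1/3)*val + 3*z > 5) ∧ ((¬(3*w + 2*z ≤ -11 ∨ w ≥ 3)) → (11/3)*z > 5)


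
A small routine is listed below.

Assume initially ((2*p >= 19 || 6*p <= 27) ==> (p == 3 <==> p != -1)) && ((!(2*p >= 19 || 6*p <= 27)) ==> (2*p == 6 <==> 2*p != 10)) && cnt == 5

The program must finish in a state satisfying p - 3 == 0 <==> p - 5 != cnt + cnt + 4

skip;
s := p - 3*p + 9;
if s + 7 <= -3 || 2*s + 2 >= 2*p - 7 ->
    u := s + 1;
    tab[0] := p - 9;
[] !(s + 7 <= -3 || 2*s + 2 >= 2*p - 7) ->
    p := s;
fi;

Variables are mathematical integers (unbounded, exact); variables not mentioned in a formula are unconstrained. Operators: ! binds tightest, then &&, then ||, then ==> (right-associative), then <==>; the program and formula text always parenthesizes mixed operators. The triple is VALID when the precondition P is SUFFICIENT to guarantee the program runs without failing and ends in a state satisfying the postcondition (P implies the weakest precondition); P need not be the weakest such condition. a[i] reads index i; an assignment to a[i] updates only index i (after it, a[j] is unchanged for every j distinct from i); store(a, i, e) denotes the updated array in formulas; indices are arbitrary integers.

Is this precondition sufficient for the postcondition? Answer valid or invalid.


Working backward. After the program, the postcondition p - 3 == 0 <==> p - 5 != cnt + cnt + 4 must hold; in canonical form it is p == 3 <==> p != 2*cnt + 9.
Then branch requires p == 3 <==> p != 2*cnt + 9; else branch requires s == 3 <==> s != 2*cnt + 9.
Before the if: ((s <= -10 || 2*s >= 2*p - 9) ==> (p == 3 <==> p != 2*cnt + 9)) && ((!(s <= -10 || 2*s >= 2*p - 9)) ==> (s == 3 <==> s != 2*cnt + 9))
Before s := p - 3*p + 9: ((2*p >= 19 || 6*p <= 27) ==> (p == 3 <==> p != 2*cnt + 9)) && ((!(2*p >= 19 || 6*p <= 27)) ==> (2*p == 6 <==> 2*cnt + 2*p != 0))
Before skip: ((2*p >= 19 || 6*p <= 27) ==> (p == 3 <==> p != 2*cnt + 9)) && ((!(2*p >= 19 || 6*p <= 27)) ==> (2*p == 6 <==> 2*cnt + 2*p != 0))
The weakest precondition is ((2*p >= 19 || 6*p <= 27) ==> (p == 3 <==> p != 2*cnt + 9)) && ((!(2*p >= 19 || 6*p <= 27)) ==> (2*p == 6 <==> 2*cnt + 2*p != 0)).
Check whether ((2*p >= 19 || 6*p <= 27) ==> (p == 3 <==> p != -1)) && ((!(2*p >= 19 || 6*p <= 27)) ==> (2*p == 6 <==> 2*p != 10)) && cnt == 5 implies it.
Countermodel: at the initial state cnt = 5, p = 5, the precondition holds but the weakest precondition fails.
Answer: invalid


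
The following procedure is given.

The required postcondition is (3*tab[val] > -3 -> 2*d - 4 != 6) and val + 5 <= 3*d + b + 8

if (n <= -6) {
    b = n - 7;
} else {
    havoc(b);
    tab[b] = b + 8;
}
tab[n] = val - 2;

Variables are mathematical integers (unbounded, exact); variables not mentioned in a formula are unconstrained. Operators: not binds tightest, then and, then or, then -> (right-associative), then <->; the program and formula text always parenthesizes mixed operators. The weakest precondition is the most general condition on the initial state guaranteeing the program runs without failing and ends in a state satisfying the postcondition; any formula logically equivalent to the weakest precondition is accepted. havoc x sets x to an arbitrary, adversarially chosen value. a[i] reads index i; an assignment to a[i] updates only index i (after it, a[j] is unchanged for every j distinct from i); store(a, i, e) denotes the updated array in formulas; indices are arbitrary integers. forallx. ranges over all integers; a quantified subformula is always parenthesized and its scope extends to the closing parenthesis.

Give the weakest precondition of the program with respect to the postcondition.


Working backward. After the program, the postcondition (3*tab[val] > -3 -> 2*d - 4 != 6) and val + 5 <= 3*d + b + 8 must hold; in canonical form it is (3*tab[val] > -3 -> 2*d != 10) and val <= b + 3*d + 3.
Before tab[n] := val - 2: (3*store(tab, n, val - 2)[val] > -3 -> 2*d != 10) and val <= b + 3*d + 3
Then branch requires (3*store(tab, n, val - 2)[val] > -3 -> 2*d != 10) and val <= 3*d + n - 4; else branch requires forall b_1. ((3*store(store(tab, b_1, b_1 + 8), n, val - 2)[val] > -3 -> 2*d != 10) and val <= b_1 + 3*d + 3).
Before the if: (n <= -6 -> ((3*store(tab, n, val - 2)[val] > -3 -> 2*d != 10) and val <= 3*d + n - 4)) and ((not (n <= -6)) -> (forall b_1. ((3*store(store(tab, b_1, b_1 + 8), n, val - 2)[val] > -3 -> 2*d != 10) and val <= b_1 + 3*d + 3)))
Answer: WP = (n <= -6 -> ((3*store(tab, n, val - 2)[val] > -3 -> 2*d != 10) and val <= 3*d + n - 4)) and ((not (n <= -6)) -> (forall b_1. ((3*store(store(tab, b_1, b_1 + 8), n, val - 2)[val] > -3 -> 2*d != 10) and val <= b_1 + 3*d + 3)))
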